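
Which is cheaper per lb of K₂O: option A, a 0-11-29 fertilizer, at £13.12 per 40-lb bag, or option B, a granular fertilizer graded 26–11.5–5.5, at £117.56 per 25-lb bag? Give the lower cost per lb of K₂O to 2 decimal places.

option A: K₂O per bag = 40 × 29% = 11.6 lb; cost = 13.12 / 11.6 = £1.1310/lb K₂O.
option B: K₂O per bag = 25 × 5.5% = 1.375 lb; cost = 117.56 / 1.375 = £85.4982/lb K₂O.
option A is cheaper.

£1.13 per lb K₂O (option A)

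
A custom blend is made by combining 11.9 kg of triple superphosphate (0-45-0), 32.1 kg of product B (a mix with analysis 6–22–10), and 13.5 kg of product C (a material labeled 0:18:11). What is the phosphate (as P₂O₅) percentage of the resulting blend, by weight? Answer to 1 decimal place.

Total mass = 11.9 + 32.1 + 13.5 = 57.5 kg.
P₂O₅ mass = 45%×11.9 + 22%×32.1 + 18%×13.5 = 14.847 kg.
% P₂O₅ = 14.847 / 57.5 = 25.8209%.

25.8% P₂O₅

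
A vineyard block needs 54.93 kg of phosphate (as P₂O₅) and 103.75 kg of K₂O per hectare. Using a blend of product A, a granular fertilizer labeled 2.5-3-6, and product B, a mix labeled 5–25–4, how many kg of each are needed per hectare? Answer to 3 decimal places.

Per-hectare balance (a = product A, b = product B):
P₂O₅: 0.03·a + 0.25·b = 54.93
K₂O: 0.06·a + 0.04·b = 103.75
Solving simultaneously: a = 1720.3116, b = 13.2826.

1720.312 kg product A, 13.283 kg product B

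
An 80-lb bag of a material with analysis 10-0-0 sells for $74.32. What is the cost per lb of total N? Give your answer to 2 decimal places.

$9.29 per lb N

N in bag = 80 × 10% = 8 lb.
Cost per lb N = $74.32 / 8 = $9.2900.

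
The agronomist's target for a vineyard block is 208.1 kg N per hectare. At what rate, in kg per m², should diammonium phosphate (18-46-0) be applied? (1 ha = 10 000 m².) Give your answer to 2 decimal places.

Product per hectare = 208.1 / 18% = 1156.11 kg.
Convert to per m²: 1156.11 × 0.0001 = 0.115611 kg.

0.12 kg of product per sq m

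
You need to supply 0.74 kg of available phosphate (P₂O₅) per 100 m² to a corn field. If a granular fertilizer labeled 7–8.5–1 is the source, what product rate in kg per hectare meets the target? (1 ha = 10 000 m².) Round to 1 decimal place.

Product per 100 m² = 0.74 / 8.5% = 8.70588 kg.
Convert to per hectare: 8.70588 × 100 = 870.588 kg.

870.6 kg of product per hectare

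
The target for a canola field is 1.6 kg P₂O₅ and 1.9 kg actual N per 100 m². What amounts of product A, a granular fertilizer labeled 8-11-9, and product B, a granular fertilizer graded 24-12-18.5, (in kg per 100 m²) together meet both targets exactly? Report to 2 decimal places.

9.29 kg product A, 4.82 kg product B

With a, b = kg per 100 m² of product A and product B:
P₂O₅: 0.11·a + 0.12·b = 1.6
N: 0.08·a + 0.24·b = 1.9
Solving simultaneously: a = 9.28571, b = 4.82143.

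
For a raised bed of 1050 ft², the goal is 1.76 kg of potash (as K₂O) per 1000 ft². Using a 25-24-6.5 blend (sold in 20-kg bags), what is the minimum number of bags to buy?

2 bags

Product per 1000 ft² = 1.76 / 6.5% = 27.0769 kg.
Total product = 27.0769 × 1050 / 1000 = 28.4308 kg.
Bags = ⌈28.4308 / 20⌉ = 2.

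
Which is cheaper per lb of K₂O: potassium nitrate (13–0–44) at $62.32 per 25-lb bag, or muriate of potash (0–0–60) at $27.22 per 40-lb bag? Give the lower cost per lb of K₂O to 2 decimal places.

$1.13 per lb K₂O (muriate of potash)

potassium nitrate: K₂O per bag = 25 × 44% = 11 lb; cost = 62.32 / 11 = $5.6655/lb K₂O.
muriate of potash: K₂O per bag = 40 × 60% = 24 lb; cost = 27.22 / 24 = $1.1342/lb K₂O.
muriate of potash is cheaper.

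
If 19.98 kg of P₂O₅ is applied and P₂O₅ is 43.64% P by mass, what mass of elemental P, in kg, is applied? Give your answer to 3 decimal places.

P = 19.98 × 0.4364 = 8.71927 kg.

8.719 kg P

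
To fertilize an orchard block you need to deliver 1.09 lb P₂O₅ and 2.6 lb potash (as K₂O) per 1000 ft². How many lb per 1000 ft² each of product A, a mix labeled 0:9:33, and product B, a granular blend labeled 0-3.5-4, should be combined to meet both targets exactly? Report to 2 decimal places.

Per-1000 ft² balance (a = product A, b = product B):
P₂O₅: 0.09·a + 0.035·b = 1.09
K₂O: 0.33·a + 0.04·b = 2.6
Solving simultaneously: a = 5.96226, b = 15.8113.

5.96 lb product A, 15.81 lb product B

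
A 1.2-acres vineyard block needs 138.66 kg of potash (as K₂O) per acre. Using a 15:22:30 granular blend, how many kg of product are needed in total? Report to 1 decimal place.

554.6 kg

Product per acre = 138.66 / 30% = 462.2 kg.
Total product = 462.2 × 1.2 = 554.64 kg.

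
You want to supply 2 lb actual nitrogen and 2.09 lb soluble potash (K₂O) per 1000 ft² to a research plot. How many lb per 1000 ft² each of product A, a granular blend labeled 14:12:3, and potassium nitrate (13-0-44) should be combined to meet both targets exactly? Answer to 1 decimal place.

Per-1000 ft² balance (a = product A, b = potassium nitrate):
N: 0.14·a + 0.13·b = 2
K₂O: 0.03·a + 0.44·b = 2.09
Eliminate a: (row1) − 0.14/0.03·(row2) → -1.92333·b = -7.75333, so b = 4.0312.
Back-substitute: a = (2 − 0.13·4.0312) / 0.14 = 10.5425.

10.5 lb product A, 4.0 lb potassium nitrate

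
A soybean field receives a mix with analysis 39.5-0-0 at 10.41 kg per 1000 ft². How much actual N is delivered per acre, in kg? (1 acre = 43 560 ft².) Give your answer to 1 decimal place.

nitrogen per 1000 ft² = 10.41 × 39.5% = 4.11195 kg.
Convert to per acre: 4.11195 × 43.56 = 179.117 kg.

179.1 kg N per acre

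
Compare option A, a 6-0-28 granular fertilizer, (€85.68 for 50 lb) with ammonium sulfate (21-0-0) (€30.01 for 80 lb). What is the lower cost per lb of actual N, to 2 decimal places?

option A: N per bag = 50 × 6% = 3 lb; cost = 85.68 / 3 = €28.5600/lb N.
ammonium sulfate: N per bag = 80 × 21% = 16.8 lb; cost = 30.01 / 16.8 = €1.7863/lb N.
ammonium sulfate is cheaper.

€1.79 per lb N (ammonium sulfate)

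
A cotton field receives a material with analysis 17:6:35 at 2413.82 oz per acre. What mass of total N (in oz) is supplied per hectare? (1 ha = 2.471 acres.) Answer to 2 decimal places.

nitrogen per acre = 2413.82 × 17% = 410.349 oz.
Convert to per hectare: 410.349 × 2.471 = 1013.973 oz.

1013.97 oz N per hectare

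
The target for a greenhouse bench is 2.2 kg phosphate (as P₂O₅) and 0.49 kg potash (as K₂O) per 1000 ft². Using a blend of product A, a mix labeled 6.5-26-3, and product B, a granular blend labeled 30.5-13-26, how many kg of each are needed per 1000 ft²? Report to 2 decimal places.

7.98 kg product A, 0.96 kg product B

With a, b = kg per 1000 ft² of product A and product B:
P₂O₅: 0.26·a + 0.13·b = 2.2
K₂O: 0.03·a + 0.26·b = 0.49
Solving simultaneously: a = 7.97959, b = 0.963893.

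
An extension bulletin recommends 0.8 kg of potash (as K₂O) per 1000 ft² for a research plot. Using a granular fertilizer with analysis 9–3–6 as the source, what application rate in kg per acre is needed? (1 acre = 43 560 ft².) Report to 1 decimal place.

580.8 kg of product per acre

Product per 1000 ft² = 0.8 / 6% = 13.3333 kg.
Convert to per acre: 13.3333 × 43.56 = 580.8 kg.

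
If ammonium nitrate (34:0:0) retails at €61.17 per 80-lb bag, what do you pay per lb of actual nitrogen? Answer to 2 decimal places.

€2.25 per lb N

N in bag = 80 × 34% = 27.2 lb.
Cost per lb N = €61.17 / 27.2 = €2.2489.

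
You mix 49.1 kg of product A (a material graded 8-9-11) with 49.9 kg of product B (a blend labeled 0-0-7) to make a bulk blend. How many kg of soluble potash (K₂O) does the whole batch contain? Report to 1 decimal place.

K₂O mass = 11%×49.1 + 7%×49.9 = 8.894 kg.

8.9 kg K₂O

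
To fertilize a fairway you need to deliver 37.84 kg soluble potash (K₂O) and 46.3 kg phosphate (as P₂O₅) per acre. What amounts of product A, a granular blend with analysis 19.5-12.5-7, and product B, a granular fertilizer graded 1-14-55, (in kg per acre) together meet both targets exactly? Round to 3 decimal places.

Per-acre balance (a = product A, b = product B):
K₂O: 0.07·a + 0.55·b = 37.84
P₂O₅: 0.125·a + 0.14·b = 46.3
Eliminate a: (row1) − 0.07/0.125·(row2) → 0.4716·b = 11.912, so b = 25.2587.
Back-substitute: a = (37.84 − 0.55·25.2587) / 0.07 = 342.1103.

342.110 kg product A, 25.259 kg product B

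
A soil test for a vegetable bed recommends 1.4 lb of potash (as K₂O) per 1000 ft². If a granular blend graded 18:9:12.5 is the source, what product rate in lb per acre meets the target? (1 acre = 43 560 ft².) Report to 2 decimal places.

Product per 1000 ft² = 1.4 / 12.5% = 11.2 lb.
Convert to per acre: 11.2 × 43.56 = 487.872 lb.

487.87 lb of product per acre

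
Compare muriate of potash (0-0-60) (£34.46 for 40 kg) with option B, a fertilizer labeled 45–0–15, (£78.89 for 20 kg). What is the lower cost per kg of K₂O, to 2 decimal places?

£1.44 per kg K₂O (muriate of potash)

muriate of potash: K₂O per bag = 40 × 60% = 24 kg; cost = 34.46 / 24 = £1.4358/kg K₂O.
option B: K₂O per bag = 20 × 15% = 3 kg; cost = 78.89 / 3 = £26.2967/kg K₂O.
muriate of potash is cheaper.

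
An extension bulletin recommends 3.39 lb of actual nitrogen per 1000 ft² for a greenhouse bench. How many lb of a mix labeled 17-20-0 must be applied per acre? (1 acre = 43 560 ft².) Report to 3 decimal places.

Product per 1000 ft² = 3.39 / 17% = 19.9412 lb.
Convert to per acre: 19.9412 × 43.56 = 868.6376 lb.

868.638 lb of product per acre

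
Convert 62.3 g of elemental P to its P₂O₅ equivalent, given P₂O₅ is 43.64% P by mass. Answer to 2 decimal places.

142.76 g P₂O₅

P₂O₅ = 62.3 / 0.4364 = 142.759 g.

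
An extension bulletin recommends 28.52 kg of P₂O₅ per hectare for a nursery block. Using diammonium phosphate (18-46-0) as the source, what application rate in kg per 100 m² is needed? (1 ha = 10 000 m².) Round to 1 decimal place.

Product per hectare = 28.52 / 46% = 62 kg.
Convert to per 100 m²: 62 × 0.01 = 0.62 kg.

0.6 kg of product per hundred sq m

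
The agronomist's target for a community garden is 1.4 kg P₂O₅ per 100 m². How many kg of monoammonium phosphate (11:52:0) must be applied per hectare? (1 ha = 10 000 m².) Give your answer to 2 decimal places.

Product per 100 m² = 1.4 / 52% = 2.69231 kg.
Convert to per hectare: 2.69231 × 100 = 269.231 kg.

269.23 kg of product per hectare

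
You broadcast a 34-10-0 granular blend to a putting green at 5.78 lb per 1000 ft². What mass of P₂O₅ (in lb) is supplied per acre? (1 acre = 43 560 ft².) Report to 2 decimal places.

P₂O₅ per 1000 ft² = 5.78 × 10% = 0.578 lb.
Convert to per acre: 0.578 × 43.56 = 25.1777 lb.

25.18 lb P₂O₅ per acre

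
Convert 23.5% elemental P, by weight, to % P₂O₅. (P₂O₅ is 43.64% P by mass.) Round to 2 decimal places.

53.85% P₂O₅

%P₂O₅ = 23.5 / 0.4364 = 53.8497%.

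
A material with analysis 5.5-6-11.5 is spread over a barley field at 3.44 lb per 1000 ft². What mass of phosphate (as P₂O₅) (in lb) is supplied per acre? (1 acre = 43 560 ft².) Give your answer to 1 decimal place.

9.0 lb P₂O₅ per acre

P₂O₅ per 1000 ft² = 3.44 × 6% = 0.2064 lb.
Convert to per acre: 0.2064 × 43.56 = 8.99078 lb.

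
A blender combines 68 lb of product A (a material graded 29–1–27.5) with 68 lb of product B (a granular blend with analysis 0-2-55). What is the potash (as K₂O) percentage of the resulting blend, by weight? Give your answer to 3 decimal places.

41.250% K₂O

Total mass = 68 + 68 = 136 lb.
K₂O mass = 27.5%×68 + 55%×68 = 56.1 lb.
% K₂O = 56.1 / 136 = 41.25%.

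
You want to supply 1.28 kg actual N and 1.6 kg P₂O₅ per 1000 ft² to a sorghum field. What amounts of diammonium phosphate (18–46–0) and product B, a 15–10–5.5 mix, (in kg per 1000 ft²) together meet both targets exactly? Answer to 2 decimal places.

2.20 kg diammonium phosphate, 5.90 kg product B

Let a = kg of diammonium phosphate, b = kg of product B (per 1000 ft²).
N: 0.18·a + 0.15·b = 1.28
P₂O₅: 0.46·a + 0.1·b = 1.6
Eliminate b: (row1) − 0.15/0.1·(row2) → -0.51·a = -1.12, so a = 2.19608.
Then b = (1.6 − 0.46·2.19608) / 0.1 = 5.89804.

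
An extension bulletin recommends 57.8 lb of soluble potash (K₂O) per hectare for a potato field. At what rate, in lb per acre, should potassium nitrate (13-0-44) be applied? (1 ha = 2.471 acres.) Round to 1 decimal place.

53.2 lb of product per acre

Product per hectare = 57.8 / 44% = 131.364 lb.
Convert to per acre: 131.364 × 0.404694 = 53.1621 lb.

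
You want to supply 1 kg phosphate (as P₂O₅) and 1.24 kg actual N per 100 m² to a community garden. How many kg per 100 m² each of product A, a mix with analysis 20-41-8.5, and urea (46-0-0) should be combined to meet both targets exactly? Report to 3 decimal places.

Per-100 m² balance (a = product A, b = urea):
P₂O₅: 0.41·a + 0·b = 1
N: 0.2·a + 0.46·b = 1.24
Eliminate a: (row1) − 0.41/0.2·(row2) → -0.943·b = -1.542, so b = 1.63521.
Back-substitute: a = (1 − 0·1.63521) / 0.41 = 2.43902.

2.439 kg product A, 1.635 kg urea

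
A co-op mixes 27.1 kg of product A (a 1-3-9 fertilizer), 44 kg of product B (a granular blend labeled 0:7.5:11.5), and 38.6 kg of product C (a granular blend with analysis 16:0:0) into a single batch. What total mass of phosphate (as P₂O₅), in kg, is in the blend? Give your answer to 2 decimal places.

4.11 kg P₂O₅

P₂O₅ mass = 3%×27.1 + 7.5%×44 + 0%×38.6 = 4.113 kg.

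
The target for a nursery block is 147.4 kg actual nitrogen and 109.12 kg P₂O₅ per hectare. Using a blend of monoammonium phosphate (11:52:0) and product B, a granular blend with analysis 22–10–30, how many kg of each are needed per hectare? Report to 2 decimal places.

With a, b = kg per hectare of monoammonium phosphate and product B:
N: 0.11·a + 0.22·b = 147.4
P₂O₅: 0.52·a + 0.1·b = 109.12
From row1: a = (147.4 − 0.22·b) / 0.11.
Into row2: 0.52·(147.4 − 0.22·b)/0.11 + 0.1·b = 109.12 → b = 625.191, a = 89.617.

89.62 kg monoammonium phosphate, 625.19 kg product B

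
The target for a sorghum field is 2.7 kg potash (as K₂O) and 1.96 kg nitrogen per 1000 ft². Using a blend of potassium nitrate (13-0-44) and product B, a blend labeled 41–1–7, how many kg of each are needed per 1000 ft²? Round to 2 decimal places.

Let a = kg of potassium nitrate, b = kg of product B (per 1000 ft²).
K₂O: 0.44·a + 0.07·b = 2.7
N: 0.13·a + 0.41·b = 1.96
Eliminate b: (row1) − 0.07/0.41·(row2) → 0.417805·a = 2.36537, so a = 5.66141.
Then b = (1.96 − 0.13·5.66141) / 0.41 = 2.98541.

5.66 kg potassium nitrate, 2.99 kg product B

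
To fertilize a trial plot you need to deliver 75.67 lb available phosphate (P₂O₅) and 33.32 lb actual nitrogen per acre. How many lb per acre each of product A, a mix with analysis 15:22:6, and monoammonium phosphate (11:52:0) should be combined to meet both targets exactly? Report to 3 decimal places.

With a, b = lb per acre of product A and monoammonium phosphate:
P₂O₅: 0.22·a + 0.52·b = 75.67
N: 0.15·a + 0.11·b = 33.32
Solving simultaneously: a = 167.3364, b = 74.72305.

167.336 lb product A, 74.723 lb monoammonium phosphate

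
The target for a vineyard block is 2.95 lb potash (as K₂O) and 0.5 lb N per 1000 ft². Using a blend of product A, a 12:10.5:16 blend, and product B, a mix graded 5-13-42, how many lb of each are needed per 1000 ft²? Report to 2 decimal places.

1.47 lb product A, 6.46 lb product B

Let a = lb of product A, b = lb of product B (per 1000 ft²).
K₂O: 0.16·a + 0.42·b = 2.95
N: 0.12·a + 0.05·b = 0.5
Solving simultaneously: a = 1.47406, b = 6.46226.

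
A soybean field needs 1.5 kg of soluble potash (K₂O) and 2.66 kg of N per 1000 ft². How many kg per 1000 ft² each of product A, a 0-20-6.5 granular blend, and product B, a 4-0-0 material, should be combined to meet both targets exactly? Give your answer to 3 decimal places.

23.077 kg product A, 66.500 kg product B

Let a = kg of product A, b = kg of product B (per 1000 ft²).
K₂O: 0.065·a + 0·b = 1.5
N: 0·a + 0.04·b = 2.66
Solving simultaneously: a = 23.0769, b = 66.5.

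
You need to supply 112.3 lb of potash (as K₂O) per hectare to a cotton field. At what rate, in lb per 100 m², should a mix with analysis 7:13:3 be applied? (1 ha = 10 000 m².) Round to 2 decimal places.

Product per hectare = 112.3 / 3% = 3743.33 lb.
Convert to per 100 m²: 3743.33 × 0.01 = 37.4333 lb.

37.43 lb of product per hundred sq m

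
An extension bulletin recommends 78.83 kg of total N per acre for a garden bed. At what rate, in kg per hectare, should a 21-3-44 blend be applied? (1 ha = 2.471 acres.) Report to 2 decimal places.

Product per acre = 78.83 / 21% = 375.381 kg.
Convert to per hectare: 375.381 × 2.471 = 927.566 kg.

927.57 kg of product per hectare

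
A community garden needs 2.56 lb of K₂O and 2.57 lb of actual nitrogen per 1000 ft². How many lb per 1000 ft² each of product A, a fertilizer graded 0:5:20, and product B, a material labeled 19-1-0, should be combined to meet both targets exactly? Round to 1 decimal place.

12.8 lb product A, 13.5 lb product B

Let a = lb of product A, b = lb of product B (per 1000 ft²).
K₂O: 0.2·a + 0·b = 2.56
N: 0·a + 0.19·b = 2.57
Solving simultaneously: a = 12.8, b = 13.5263.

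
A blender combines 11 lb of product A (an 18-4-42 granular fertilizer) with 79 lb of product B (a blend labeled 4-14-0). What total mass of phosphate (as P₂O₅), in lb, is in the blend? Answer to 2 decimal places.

11.50 lb P₂O₅

P₂O₅ mass = 4%×11 + 14%×79 = 11.5 lb.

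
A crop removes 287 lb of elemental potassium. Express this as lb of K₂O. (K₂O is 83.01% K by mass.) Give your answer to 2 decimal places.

345.74 lb K₂O

K₂O = 287 / 0.8301 = 345.741 lb.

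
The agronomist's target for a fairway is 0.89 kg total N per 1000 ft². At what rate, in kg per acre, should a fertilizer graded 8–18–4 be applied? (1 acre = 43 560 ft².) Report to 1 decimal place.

Product per 1000 ft² = 0.89 / 8% = 11.125 kg.
Convert to per acre: 11.125 × 43.56 = 484.605 kg.

484.6 kg of product per acre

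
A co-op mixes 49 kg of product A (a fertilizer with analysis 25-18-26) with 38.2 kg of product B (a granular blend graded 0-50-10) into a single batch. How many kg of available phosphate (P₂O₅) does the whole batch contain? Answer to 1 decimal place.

27.9 kg P₂O₅

P₂O₅ mass = 18%×49 + 50%×38.2 = 27.92 kg.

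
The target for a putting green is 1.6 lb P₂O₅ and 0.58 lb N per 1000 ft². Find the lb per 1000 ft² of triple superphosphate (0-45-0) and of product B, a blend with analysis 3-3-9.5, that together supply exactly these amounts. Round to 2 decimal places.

Per-1000 ft² balance (a = triple superphosphate, b = product B):
P₂O₅: 0.45·a + 0.03·b = 1.6
N: 0·a + 0.03·b = 0.58
Solving simultaneously: a = 2.26667, b = 19.3333.

2.27 lb triple superphosphate, 19.33 lb product B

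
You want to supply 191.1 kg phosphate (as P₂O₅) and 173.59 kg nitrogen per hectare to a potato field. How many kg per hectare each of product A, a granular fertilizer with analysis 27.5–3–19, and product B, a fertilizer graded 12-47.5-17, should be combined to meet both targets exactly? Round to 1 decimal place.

Per-hectare balance (a = product A, b = product B):
P₂O₅: 0.03·a + 0.475·b = 191.1
N: 0.275·a + 0.12·b = 173.59
Eliminate a: (row1) − 0.03/0.275·(row2) → 0.461909·b = 172.163, so b = 372.72.
Back-substitute: a = (191.1 − 0.475·372.72) / 0.03 = 468.595.

468.6 kg product A, 372.7 kg product B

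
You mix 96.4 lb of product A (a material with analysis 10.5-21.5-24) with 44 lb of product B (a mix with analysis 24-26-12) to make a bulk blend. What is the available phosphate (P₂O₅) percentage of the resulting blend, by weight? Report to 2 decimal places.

Total mass = 96.4 + 44 = 140.4 lb.
P₂O₅ mass = 21.5%×96.4 + 26%×44 = 32.166 lb.
% P₂O₅ = 32.166 / 140.4 = 22.9103%.

22.91% P₂O₅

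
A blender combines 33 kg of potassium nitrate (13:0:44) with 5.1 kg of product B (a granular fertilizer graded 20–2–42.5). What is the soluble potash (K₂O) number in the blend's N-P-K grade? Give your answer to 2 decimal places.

Total mass = 33 + 5.1 = 38.1 kg.
K₂O mass = 44%×33 + 42.5%×5.1 = 16.6875 kg.
% K₂O = 16.6875 / 38.1 = 43.7992%.

43.80% K₂O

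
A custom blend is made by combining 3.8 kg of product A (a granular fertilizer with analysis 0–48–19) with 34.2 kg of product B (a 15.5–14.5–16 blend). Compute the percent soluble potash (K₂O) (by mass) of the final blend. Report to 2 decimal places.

Total mass = 3.8 + 34.2 = 38 kg.
K₂O mass = 19%×3.8 + 16%×34.2 = 6.194 kg.
% K₂O = 6.194 / 38 = 16.3%.

16.30% K₂O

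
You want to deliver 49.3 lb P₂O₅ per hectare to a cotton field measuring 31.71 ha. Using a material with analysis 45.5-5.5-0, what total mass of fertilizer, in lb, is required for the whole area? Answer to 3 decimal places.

Product per hectare = 49.3 / 5.5% = 896.364 lb.
Total product = 896.364 × 31.71 = 28423.6909 lb.

28423.691 lb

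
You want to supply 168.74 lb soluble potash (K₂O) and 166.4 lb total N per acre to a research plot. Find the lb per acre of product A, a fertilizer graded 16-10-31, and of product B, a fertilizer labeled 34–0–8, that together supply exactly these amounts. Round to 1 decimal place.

475.8 lb product A, 265.5 lb product B

Let a = lb of product A, b = lb of product B (per acre).
K₂O: 0.31·a + 0.08·b = 168.74
N: 0.16·a + 0.34·b = 166.4
Eliminate b: (row1) − 0.08/0.34·(row2) → 0.272353·a = 129.587, so a = 475.806.
Then b = (166.4 − 0.16·475.806) / 0.34 = 265.503.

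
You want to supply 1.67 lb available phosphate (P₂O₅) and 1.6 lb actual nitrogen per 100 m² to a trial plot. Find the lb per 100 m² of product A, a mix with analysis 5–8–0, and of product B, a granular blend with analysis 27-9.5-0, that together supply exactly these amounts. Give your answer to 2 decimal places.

17.74 lb product A, 2.64 lb product B

Per-100 m² balance (a = product A, b = product B):
P₂O₅: 0.08·a + 0.095·b = 1.67
N: 0.05·a + 0.27·b = 1.6
Eliminate a: (row1) − 0.08/0.05·(row2) → -0.337·b = -0.89, so b = 2.64095.
Back-substitute: a = (1.67 − 0.095·2.64095) / 0.08 = 17.7389.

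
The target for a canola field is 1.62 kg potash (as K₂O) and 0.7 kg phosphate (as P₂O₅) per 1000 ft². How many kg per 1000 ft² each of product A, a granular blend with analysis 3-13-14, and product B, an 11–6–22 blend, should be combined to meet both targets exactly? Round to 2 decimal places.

Let a = kg of product A, b = kg of product B (per 1000 ft²).
K₂O: 0.14·a + 0.22·b = 1.62
P₂O₅: 0.13·a + 0.06·b = 0.7
Eliminate b: (row1) − 0.22/0.06·(row2) → -0.336667·a = -0.946667, so a = 2.81188.
Then b = (0.7 − 0.13·2.81188) / 0.06 = 5.57426.

2.81 kg product A, 5.57 kg product B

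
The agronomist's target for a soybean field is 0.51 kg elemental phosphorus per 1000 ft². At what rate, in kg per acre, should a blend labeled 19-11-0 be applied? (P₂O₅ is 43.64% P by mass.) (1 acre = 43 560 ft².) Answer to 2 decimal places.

As P₂O₅: 0.51 / 0.4364 = 1.16865 kg per 1000 ft².
Product per 1000 ft² = 1.16865 / 11% = 10.6241 kg.
Convert to per acre: 10.6241 × 43.56 = 462.786 kg.

462.79 kg of product per acre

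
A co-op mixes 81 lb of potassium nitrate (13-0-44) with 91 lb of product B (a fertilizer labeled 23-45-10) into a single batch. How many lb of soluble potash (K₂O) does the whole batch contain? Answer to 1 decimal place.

K₂O mass = 44%×81 + 10%×91 = 44.74 lb.

44.7 lb K₂O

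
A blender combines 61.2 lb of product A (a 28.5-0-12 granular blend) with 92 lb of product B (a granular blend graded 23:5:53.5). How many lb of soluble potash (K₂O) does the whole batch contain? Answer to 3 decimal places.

K₂O mass = 12%×61.2 + 53.5%×92 = 56.564 lb.

56.564 lb K₂O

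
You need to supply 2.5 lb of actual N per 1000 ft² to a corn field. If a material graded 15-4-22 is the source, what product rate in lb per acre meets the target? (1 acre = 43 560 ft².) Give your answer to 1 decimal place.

726.0 lb of product per acre

Product per 1000 ft² = 2.5 / 15% = 16.6667 lb.
Convert to per acre: 16.6667 × 43.56 = 726 lb.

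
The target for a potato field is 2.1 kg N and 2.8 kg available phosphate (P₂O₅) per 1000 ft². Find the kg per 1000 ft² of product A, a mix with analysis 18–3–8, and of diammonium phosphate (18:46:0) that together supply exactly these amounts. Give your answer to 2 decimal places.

With a, b = kg per 1000 ft² of product A and diammonium phosphate:
N: 0.18·a + 0.18·b = 2.1
P₂O₅: 0.03·a + 0.46·b = 2.8
Eliminate a: (row1) − 0.18/0.03·(row2) → -2.58·b = -14.7, so b = 5.69767.
Back-substitute: a = (2.1 − 0.18·5.69767) / 0.18 = 5.96899.

5.97 kg product A, 5.70 kg diammonium phosphate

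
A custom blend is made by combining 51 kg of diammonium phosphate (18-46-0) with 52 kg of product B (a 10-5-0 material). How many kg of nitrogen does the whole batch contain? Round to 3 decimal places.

N mass = 18%×51 + 10%×52 = 14.38 kg.

14.380 kg N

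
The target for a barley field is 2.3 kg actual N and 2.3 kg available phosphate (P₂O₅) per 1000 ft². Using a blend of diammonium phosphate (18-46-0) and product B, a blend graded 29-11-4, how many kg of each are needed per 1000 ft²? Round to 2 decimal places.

3.64 kg diammonium phosphate, 5.67 kg product B

Let a = kg of diammonium phosphate, b = kg of product B (per 1000 ft²).
N: 0.18·a + 0.29·b = 2.3
P₂O₅: 0.46·a + 0.11·b = 2.3
Eliminate b: (row1) − 0.29/0.11·(row2) → -1.03273·a = -3.76364, so a = 3.64437.
Then b = (2.3 − 0.46·3.64437) / 0.11 = 5.66901.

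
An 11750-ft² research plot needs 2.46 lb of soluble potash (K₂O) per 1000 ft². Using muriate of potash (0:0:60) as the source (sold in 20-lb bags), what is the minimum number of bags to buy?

3 bags

Product per 1000 ft² = 2.46 / 60% = 4.1 lb.
Total product = 4.1 × 11750 / 1000 = 48.175 lb.
Bags = ⌈48.175 / 20⌉ = 3.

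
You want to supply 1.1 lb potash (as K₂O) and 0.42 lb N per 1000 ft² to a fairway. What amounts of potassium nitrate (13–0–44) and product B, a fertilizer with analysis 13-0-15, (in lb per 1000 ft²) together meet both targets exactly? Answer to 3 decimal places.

Let a = lb of potassium nitrate, b = lb of product B (per 1000 ft²).
K₂O: 0.44·a + 0.15·b = 1.1
N: 0.13·a + 0.13·b = 0.42
From row1: a = (1.1 − 0.15·b) / 0.44.
Into row2: 0.13·(1.1 − 0.15·b)/0.44 + 0.13·b = 0.42 → b = 1.10875, a = 2.12202.

2.122 lb potassium nitrate, 1.109 lb product B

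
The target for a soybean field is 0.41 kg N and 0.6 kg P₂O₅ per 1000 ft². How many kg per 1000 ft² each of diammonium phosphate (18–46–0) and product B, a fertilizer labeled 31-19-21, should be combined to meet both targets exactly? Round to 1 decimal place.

Per-1000 ft² balance (a = diammonium phosphate, b = product B):
N: 0.18·a + 0.31·b = 0.41
P₂O₅: 0.46·a + 0.19·b = 0.6
Eliminate b: (row1) − 0.31/0.19·(row2) → -0.570526·a = -0.568947, so a = 0.997232.
Then b = (0.6 − 0.46·0.997232) / 0.19 = 0.743542.

1.0 kg diammonium phosphate, 0.7 kg product B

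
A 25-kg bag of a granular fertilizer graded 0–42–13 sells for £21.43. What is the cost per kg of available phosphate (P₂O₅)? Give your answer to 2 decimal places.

P₂O₅ in bag = 25 × 42% = 10.5 kg.
Cost per kg P₂O₅ = £21.43 / 10.5 = £2.0410.

£2.04 per kg P₂O₅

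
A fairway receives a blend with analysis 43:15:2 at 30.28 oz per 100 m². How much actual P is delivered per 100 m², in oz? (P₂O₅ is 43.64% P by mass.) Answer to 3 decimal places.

1.982 oz P per hundred sq m

P₂O₅ per 100 m² = 30.28 × 15% = 4.542 oz.
Elemental P = 4.542 × 0.4364 = 1.98213 oz per 100 m².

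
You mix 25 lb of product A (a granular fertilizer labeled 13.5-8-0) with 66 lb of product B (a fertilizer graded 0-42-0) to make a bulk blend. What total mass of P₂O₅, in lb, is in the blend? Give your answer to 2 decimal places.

P₂O₅ mass = 8%×25 + 42%×66 = 29.72 lb.

29.72 lb P₂O₅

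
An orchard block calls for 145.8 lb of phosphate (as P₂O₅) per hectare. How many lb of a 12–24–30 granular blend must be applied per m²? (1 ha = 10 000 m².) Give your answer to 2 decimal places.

0.06 lb of product per sq m

Product per hectare = 145.8 / 24% = 607.5 lb.
Convert to per m²: 607.5 × 0.0001 = 0.06075 lb.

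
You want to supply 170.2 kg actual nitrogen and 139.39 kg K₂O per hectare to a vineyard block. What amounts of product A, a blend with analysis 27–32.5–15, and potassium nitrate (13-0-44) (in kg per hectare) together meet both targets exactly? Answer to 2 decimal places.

Per-hectare balance (a = product A, b = potassium nitrate):
N: 0.27·a + 0.13·b = 170.2
K₂O: 0.15·a + 0.44·b = 139.39
Solving simultaneously: a = 571.6747, b = 121.906.

571.67 kg product A, 121.91 kg potassium nitrate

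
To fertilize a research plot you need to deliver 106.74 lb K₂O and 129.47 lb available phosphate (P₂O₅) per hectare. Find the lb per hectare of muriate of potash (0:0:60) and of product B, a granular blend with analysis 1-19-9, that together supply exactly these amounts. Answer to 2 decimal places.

With a, b = lb per hectare of muriate of potash and product B:
K₂O: 0.6·a + 0.09·b = 106.74
P₂O₅: 0·a + 0.19·b = 129.47
Solving simultaneously: a = 75.6868, b = 681.421.

75.69 lb muriate of potash, 681.42 lb product B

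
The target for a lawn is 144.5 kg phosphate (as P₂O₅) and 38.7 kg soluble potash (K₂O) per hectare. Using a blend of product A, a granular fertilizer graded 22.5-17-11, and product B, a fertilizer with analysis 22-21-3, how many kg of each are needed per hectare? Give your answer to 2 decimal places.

Let a = kg of product A, b = kg of product B (per hectare).
P₂O₅: 0.17·a + 0.21·b = 144.5
K₂O: 0.11·a + 0.03·b = 38.7
From row1: a = (144.5 − 0.21·b) / 0.17.
Into row2: 0.11·(144.5 − 0.21·b)/0.17 + 0.03·b = 38.7 → b = 517.556, a = 210.667.

210.67 kg product A, 517.56 kg product B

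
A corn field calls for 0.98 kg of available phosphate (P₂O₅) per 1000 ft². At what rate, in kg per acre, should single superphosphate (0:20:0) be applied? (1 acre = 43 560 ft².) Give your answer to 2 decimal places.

Product per 1000 ft² = 0.98 / 20% = 4.9 kg.
Convert to per acre: 4.9 × 43.56 = 213.444 kg.

213.44 kg of product per acre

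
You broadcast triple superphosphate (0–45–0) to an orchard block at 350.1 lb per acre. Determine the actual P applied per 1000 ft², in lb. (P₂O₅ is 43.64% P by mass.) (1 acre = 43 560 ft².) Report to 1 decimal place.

1.6 lb P per thousand sq ft

P₂O₅ per acre = 350.1 × 45% = 157.545 lb.
Elemental P = 157.545 × 0.4364 = 68.7526 lb per acre.
Convert to per 1000 ft²: 68.7526 × 0.0229568 = 1.57834 lb.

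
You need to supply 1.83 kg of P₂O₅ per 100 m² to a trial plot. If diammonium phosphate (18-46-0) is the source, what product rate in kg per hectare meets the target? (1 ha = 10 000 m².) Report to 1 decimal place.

Product per 100 m² = 1.83 / 46% = 3.97826 kg.
Convert to per hectare: 3.97826 × 100 = 397.826 kg.

397.8 kg of product per hectare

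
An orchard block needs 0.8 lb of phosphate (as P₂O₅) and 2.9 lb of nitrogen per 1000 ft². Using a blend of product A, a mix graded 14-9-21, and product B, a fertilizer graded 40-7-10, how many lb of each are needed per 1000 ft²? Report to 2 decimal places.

4.47 lb product A, 5.69 lb product B

Let a = lb of product A, b = lb of product B (per 1000 ft²).
P₂O₅: 0.09·a + 0.07·b = 0.8
N: 0.14·a + 0.4·b = 2.9
From row1: a = (0.8 − 0.07·b) / 0.09.
Into row2: 0.14·(0.8 − 0.07·b)/0.09 + 0.4·b = 2.9 → b = 5.68702, a = 4.46565.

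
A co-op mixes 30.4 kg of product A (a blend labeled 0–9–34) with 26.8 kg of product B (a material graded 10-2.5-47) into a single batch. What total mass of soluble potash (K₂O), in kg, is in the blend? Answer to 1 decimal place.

22.9 kg K₂O

K₂O mass = 34%×30.4 + 47%×26.8 = 22.932 kg.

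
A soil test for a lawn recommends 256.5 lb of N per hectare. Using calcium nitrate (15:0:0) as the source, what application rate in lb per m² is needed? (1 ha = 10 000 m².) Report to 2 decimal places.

0.17 lb of product per sq m

Product per hectare = 256.5 / 15% = 1710 lb.
Convert to per m²: 1710 × 0.0001 = 0.171 lb.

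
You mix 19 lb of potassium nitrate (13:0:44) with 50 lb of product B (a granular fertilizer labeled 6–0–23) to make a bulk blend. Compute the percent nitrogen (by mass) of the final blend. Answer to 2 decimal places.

7.93% N

Total mass = 19 + 50 = 69 lb.
N mass = 13%×19 + 6%×50 = 5.47 lb.
% N = 5.47 / 69 = 7.92754%.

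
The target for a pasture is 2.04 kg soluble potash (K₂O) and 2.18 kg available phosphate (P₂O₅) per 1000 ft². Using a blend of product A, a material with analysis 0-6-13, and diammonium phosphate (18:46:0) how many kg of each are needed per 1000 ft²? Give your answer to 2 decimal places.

With a, b = kg per 1000 ft² of product A and diammonium phosphate:
K₂O: 0.13·a + 0·b = 2.04
P₂O₅: 0.06·a + 0.46·b = 2.18
From row1: a = (2.04 − 0·b) / 0.13.
Into row2: 0.06·(2.04 − 0·b)/0.13 + 0.46·b = 2.18 → b = 2.69231, a = 15.6923.

15.69 kg product A, 2.69 kg diammonium phosphate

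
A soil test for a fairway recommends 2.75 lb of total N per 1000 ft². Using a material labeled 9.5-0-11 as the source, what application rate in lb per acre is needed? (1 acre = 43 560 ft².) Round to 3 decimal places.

Product per 1000 ft² = 2.75 / 9.5% = 28.9474 lb.
Convert to per acre: 28.9474 × 43.56 = 1260.9474 lb.

1260.947 lb of product per acre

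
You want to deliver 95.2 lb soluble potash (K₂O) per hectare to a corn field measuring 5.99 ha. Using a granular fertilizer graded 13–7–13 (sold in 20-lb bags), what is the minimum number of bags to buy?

220 bags

Product per hectare = 95.2 / 13% = 732.308 lb.
Total product = 732.308 × 5.99 = 4386.52 lb.
Bags = ⌈4386.52 / 20⌉ = 220.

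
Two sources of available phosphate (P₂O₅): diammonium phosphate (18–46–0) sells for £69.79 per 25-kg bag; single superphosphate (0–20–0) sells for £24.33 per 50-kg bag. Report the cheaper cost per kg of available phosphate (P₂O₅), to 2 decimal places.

diammonium phosphate: P₂O₅ per bag = 25 × 46% = 11.5 kg; cost = 69.79 / 11.5 = £6.0687/kg P₂O₅.
single superphosphate: P₂O₅ per bag = 50 × 20% = 10 kg; cost = 24.33 / 10 = £2.4330/kg P₂O₅.
single superphosphate is cheaper.

£2.43 per kg P₂O₅ (single superphosphate)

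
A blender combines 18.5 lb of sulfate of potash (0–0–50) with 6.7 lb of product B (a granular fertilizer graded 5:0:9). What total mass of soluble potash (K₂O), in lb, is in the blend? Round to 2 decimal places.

9.85 lb K₂O

K₂O mass = 50%×18.5 + 9%×6.7 = 9.853 lb.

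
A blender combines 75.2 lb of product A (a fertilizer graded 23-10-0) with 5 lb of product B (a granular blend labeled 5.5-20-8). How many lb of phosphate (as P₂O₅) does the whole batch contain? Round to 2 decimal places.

P₂O₅ mass = 10%×75.2 + 20%×5 = 8.52 lb.

8.52 lb P₂O₅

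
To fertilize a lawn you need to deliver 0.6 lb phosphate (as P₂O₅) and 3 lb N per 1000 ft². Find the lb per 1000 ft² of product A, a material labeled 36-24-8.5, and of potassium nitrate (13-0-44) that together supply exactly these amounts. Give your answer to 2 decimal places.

2.50 lb product A, 16.15 lb potassium nitrate

Let a = lb of product A, b = lb of potassium nitrate (per 1000 ft²).
P₂O₅: 0.24·a + 0·b = 0.6
N: 0.36·a + 0.13·b = 3
Eliminate a: (row1) − 0.24/0.36·(row2) → -0.0866667·b = -1.4, so b = 16.1538.
Back-substitute: a = (0.6 − 0·16.1538) / 0.24 = 2.5.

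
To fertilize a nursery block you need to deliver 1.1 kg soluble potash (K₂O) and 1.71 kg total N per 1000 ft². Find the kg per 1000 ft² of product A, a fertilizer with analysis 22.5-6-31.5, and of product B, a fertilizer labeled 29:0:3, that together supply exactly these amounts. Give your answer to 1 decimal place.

3.2 kg product A, 3.4 kg product B

Per-1000 ft² balance (a = product A, b = product B):
K₂O: 0.315·a + 0.03·b = 1.1
N: 0.225·a + 0.29·b = 1.71
From row1: a = (1.1 − 0.03·b) / 0.315.
Into row2: 0.225·(1.1 − 0.03·b)/0.315 + 0.29·b = 1.71 → b = 3.44149, a = 3.1643.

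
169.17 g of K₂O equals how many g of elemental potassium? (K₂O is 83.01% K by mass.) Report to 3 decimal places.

140.428 g K

K = 169.17 × 0.8301 = 140.42802 g.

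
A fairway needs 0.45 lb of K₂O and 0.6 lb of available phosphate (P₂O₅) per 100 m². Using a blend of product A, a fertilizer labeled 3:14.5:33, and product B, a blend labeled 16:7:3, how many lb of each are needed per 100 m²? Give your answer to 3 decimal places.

0.720 lb product A, 7.080 lb product B

With a, b = lb per 100 m² of product A and product B:
K₂O: 0.33·a + 0.03·b = 0.45
P₂O₅: 0.145·a + 0.07·b = 0.6
Eliminate b: (row1) − 0.03/0.07·(row2) → 0.267857·a = 0.192857, so a = 0.72.
Then b = (0.6 − 0.145·0.72) / 0.07 = 7.08.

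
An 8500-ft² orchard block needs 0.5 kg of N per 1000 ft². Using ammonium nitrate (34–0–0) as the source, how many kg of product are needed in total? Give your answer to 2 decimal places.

Product per 1000 ft² = 0.5 / 34% = 1.47059 kg.
Total product = 1.47059 × 8500 / 1000 = 12.5 kg.

12.50 kg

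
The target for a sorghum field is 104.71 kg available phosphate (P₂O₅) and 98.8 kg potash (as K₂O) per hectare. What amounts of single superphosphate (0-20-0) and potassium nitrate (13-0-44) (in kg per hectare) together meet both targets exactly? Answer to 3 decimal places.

Per-hectare balance (a = single superphosphate, b = potassium nitrate):
P₂O₅: 0.2·a + 0·b = 104.71
K₂O: 0·a + 0.44·b = 98.8
Solving simultaneously: a = 523.55, b = 224.54545.

523.550 kg single superphosphate, 224.545 kg potassium nitrate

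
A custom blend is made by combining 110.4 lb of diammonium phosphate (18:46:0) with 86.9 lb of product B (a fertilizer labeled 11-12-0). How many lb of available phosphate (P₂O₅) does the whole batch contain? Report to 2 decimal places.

P₂O₅ mass = 46%×110.4 + 12%×86.9 = 61.212 lb.

61.21 lb P₂O₅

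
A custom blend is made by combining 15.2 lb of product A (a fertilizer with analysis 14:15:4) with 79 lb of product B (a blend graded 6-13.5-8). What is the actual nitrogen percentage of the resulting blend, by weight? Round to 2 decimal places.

Total mass = 15.2 + 79 = 94.2 lb.
N mass = 14%×15.2 + 6%×79 = 6.868 lb.
% N = 6.868 / 94.2 = 7.29087%.

7.29% N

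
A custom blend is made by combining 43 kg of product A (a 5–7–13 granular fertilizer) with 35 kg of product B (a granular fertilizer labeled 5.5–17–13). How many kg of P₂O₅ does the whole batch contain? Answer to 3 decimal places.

P₂O₅ mass = 7%×43 + 17%×35 = 8.96 kg.

8.960 kg P₂O₅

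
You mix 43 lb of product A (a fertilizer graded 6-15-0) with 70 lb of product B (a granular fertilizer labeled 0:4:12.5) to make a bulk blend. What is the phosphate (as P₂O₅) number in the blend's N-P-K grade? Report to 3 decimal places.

Total mass = 43 + 70 = 113 lb.
P₂O₅ mass = 15%×43 + 4%×70 = 9.25 lb.
% P₂O₅ = 9.25 / 113 = 8.18584%.

8.186% P₂O₅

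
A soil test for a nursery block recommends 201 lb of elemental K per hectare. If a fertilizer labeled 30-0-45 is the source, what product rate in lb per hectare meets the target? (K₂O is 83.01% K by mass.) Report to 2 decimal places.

538.09 lb of product per hectare

As K₂O: 201 / 0.8301 = 242.14 lb per hectare.
Product per hectare = 242.14 / 45% = 538.088 lb.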